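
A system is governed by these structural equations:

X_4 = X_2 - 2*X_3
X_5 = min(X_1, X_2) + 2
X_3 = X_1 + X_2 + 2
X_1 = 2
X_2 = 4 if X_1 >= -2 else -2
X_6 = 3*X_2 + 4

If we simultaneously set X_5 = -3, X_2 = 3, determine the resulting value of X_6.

The joint intervention fixes X_5 = -3, X_2 = 3, removing each variable's own equation.
X_6 = 3*X_2 + 4  [with X_2=3]  = 13

13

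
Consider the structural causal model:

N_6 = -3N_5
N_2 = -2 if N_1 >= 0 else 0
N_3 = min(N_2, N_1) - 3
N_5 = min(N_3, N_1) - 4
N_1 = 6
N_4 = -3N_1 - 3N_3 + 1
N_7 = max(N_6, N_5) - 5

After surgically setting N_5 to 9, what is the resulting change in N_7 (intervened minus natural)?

-18

Under do(N_5=9), the mechanism N_5 = min(N_3, N_1) - 4 is discarded; N_5 is fixed at 9.
N_6 = -3N_5  [with N_5=9]  = -27
N_7 = max(N_6, N_5) - 5  [with N_6=-27, N_5=9]  = 4
Without intervention: N_2 = -2 if N_1 >= 0 else 0  [with N_1=6]  = -2; N_3 = min(N_2, N_1) - 3  [with N_2=-2, N_1=6]  = -5; N_5 = min(N_3, N_1) - 4  [with N_3=-5, N_1=6]  = -9; N_6 = -3N_5  [with N_5=-9]  = 27; N_7 = max(N_6, N_5) - 5  [with N_6=27, N_5=-9]  = 22.
Change = 4 − 22 = -18.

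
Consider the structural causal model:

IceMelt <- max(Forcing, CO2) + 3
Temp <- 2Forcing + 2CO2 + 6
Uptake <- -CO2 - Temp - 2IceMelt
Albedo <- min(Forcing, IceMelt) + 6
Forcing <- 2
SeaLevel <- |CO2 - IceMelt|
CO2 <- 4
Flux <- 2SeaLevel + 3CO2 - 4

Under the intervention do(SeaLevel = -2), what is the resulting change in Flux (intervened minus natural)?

Intervening sets SeaLevel = -2 and removes its equation (SeaLevel <- |CO2 - IceMelt|).
Flux = 2SeaLevel + 3CO2 - 4  [with SeaLevel=-2, CO2=4]  = 4
Without intervention: IceMelt = max(Forcing, CO2) + 3  [with Forcing=2, CO2=4]  = 7; SeaLevel = |CO2 - IceMelt|  [with CO2=4, IceMelt=7]  = 3; Flux = 2SeaLevel + 3CO2 - 4  [with SeaLevel=3, CO2=4]  = 14.
Change = 4 − 14 = -10.

-10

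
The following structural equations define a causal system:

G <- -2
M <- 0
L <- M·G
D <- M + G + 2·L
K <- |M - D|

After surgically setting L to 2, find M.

0

Under do(L=2), the mechanism L <- M·G is discarded; L is fixed at 2.
Since M is not a descendant of the intervened variable, it is unaffected.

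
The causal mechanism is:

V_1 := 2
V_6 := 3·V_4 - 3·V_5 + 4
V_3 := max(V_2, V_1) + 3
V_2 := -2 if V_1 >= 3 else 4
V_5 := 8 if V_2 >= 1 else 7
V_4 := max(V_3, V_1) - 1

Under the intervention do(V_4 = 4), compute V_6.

Under do(V_4=4), the mechanism V_4 := max(V_3, V_1) - 1 is discarded; V_4 is fixed at 4.
V_2 = -2 if V_1 >= 3 else 4  [with V_1=2]  = 4
V_5 = 8 if V_2 >= 1 else 7  [with V_2=4]  = 8
V_6 = 3·V_4 - 3·V_5 + 4  [with V_4=4, V_5=8]  = -8

-8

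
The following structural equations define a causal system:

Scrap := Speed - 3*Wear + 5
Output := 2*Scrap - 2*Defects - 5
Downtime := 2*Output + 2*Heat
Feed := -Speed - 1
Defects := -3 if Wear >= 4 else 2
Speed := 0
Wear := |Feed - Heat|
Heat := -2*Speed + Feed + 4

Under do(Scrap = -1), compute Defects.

do(Scrap=-1) replaces the equation Scrap := Speed - 3*Wear + 5 with the constant Scrap = -1.
Since Defects is not a descendant of the intervened variable, it is unaffected.
Feed = -Speed - 1  [with Speed=0]  = -1
Heat = -2*Speed + Feed + 4  [with Speed=0, Feed=-1]  = 3
Wear = |Feed - Heat|  [with Feed=-1, Heat=3]  = 4
Defects = -3 if Wear >= 4 else 2  [with Wear=4]  = -3

-3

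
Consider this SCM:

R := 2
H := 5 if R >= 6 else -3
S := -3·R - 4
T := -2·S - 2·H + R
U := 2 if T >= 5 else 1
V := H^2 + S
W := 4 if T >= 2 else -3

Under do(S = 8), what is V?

17

The intervention breaks the incoming arrows to S: S := -3·R - 4 no longer applies, and S = 8.
H = 5 if R >= 6 else -3  [with R=2]  = -3
V = H^2 + S  [with H=-3, S=8]  = 17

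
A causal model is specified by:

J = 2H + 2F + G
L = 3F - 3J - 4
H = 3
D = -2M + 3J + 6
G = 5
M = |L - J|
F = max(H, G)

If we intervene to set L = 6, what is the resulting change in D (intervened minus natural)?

Under do(L=6), the mechanism L = 3F - 3J - 4 is discarded; L is fixed at 6.
F = max(H, G)  [with H=3, G=5]  = 5
J = 2H + 2F + G  [with H=3, F=5, G=5]  = 21
M = |L - J|  [with L=6, J=21]  = 15
D = -2M + 3J + 6  [with M=15, J=21]  = 39
Without intervention: F = max(H, G)  [with H=3, G=5]  = 5; J = 2H + 2F + G  [with H=3, F=5, G=5]  = 21; L = 3F - 3J - 4  [with F=5, J=21]  = -52; M = |L - J|  [with L=-52, J=21]  = 73; D = -2M + 3J + 6  [with M=73, J=21]  = -77.
Change = 39 − (-77) = 116.

116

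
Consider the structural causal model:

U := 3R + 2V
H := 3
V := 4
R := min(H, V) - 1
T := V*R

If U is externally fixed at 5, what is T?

The intervention breaks the incoming arrows to U: U := 3R + 2V no longer applies, and U = 5.
Since T is not a descendant of the intervened variable, it is unaffected.
R = min(H, V) - 1  [with H=3, V=4]  = 2
T = V*R  [with V=4, R=2]  = 8

8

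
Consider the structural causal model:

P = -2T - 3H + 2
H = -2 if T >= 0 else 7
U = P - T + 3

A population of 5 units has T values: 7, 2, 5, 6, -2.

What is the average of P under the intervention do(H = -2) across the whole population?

0.8

Every unit gets H=-2 under the intervention. P values become -6, 4, -2, -4, 12; E[P|do(H=-2)] = 0.8.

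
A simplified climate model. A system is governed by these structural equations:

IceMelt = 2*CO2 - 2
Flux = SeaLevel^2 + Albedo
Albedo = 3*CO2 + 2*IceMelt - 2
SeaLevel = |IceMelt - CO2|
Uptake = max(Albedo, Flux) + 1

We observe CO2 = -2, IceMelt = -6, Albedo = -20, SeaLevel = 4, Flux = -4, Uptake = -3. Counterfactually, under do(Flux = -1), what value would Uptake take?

The intervention breaks the incoming arrows to Flux: Flux = SeaLevel^2 + Albedo no longer applies, and Flux = -1.
IceMelt = 2*CO2 - 2  [with CO2=-2]  = -6
Albedo = 3*CO2 + 2*IceMelt - 2  [with CO2=-2, IceMelt=-6]  = -20
Uptake = max(Albedo, Flux) + 1  [with Albedo=-20, Flux=-1]  = 0

0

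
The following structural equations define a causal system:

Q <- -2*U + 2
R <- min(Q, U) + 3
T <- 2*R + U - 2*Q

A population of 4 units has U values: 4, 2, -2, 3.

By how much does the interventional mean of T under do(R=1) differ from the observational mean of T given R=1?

The intervention sets R=1 in all 4 units regardless of U. Recomputing T per unit gives 18, 8, -12, 13; average 6.75.
E[T|R=1] averages over only the 2 units with R=1 (U = 2, -2): T = 8, -12, mean -2.
Difference = 6.75 − (-2) = 8.75.

8.75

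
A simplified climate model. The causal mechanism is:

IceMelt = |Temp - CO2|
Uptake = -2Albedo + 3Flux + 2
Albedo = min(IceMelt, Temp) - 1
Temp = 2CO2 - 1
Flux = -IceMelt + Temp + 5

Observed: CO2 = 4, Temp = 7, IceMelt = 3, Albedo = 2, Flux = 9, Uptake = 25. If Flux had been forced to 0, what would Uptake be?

-2

The intervention breaks the incoming arrows to Flux: Flux = -IceMelt + Temp + 5 no longer applies, and Flux = 0.
Temp = 2CO2 - 1  [with CO2=4]  = 7
IceMelt = |Temp - CO2|  [with Temp=7, CO2=4]  = 3
Albedo = min(IceMelt, Temp) - 1  [with IceMelt=3, Temp=7]  = 2
Uptake = -2Albedo + 3Flux + 2  [with Albedo=2, Flux=0]  = -2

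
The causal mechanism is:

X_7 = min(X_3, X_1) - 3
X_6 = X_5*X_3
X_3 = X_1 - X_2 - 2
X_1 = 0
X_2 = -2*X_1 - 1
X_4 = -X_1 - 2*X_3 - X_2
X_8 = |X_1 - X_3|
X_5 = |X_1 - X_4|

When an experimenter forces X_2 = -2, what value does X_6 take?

Under do(X_2=-2), the mechanism X_2 = -2*X_1 - 1 is discarded; X_2 is fixed at -2.
X_3 = X_1 - X_2 - 2  [with X_1=0, X_2=-2]  = 0
X_4 = -X_1 - 2*X_3 - X_2  [with X_1=0, X_3=0, X_2=-2]  = 2
X_5 = |X_1 - X_4|  [with X_1=0, X_4=2]  = 2
X_6 = X_5*X_3  [with X_5=2, X_3=0]  = 0

0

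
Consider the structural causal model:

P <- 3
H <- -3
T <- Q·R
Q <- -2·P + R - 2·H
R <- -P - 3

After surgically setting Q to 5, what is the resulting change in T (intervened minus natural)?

Intervening sets Q = 5 and removes its equation (Q <- -2·P + R - 2·H).
R = -P - 3  [with P=3]  = -6
T = Q·R  [with Q=5, R=-6]  = -30
Without intervention: R = -P - 3  [with P=3]  = -6; Q = -2·P + R - 2·H  [with P=3, R=-6, H=-3]  = -6; T = Q·R  [with Q=-6, R=-6]  = 36.
Change = -30 − 36 = -66.

-66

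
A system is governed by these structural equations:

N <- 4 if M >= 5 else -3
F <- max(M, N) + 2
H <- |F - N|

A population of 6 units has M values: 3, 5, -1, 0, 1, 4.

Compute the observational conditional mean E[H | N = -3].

6.4

E[H|N=-3] averages over only the 5 units with N=-3 (M = 3, -1, 0, 1, 4): H = 8, 4, 5, 6, 9, mean 6.4.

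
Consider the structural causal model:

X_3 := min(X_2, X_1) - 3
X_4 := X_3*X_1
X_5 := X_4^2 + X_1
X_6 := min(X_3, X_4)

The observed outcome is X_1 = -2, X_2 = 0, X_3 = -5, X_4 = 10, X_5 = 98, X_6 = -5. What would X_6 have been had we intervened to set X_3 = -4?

-4

The intervention breaks the incoming arrows to X_3: X_3 := min(X_2, X_1) - 3 no longer applies, and X_3 = -4.
X_4 = X_3*X_1  [with X_3=-4, X_1=-2]  = 8
X_6 = min(X_3, X_4)  [with X_3=-4, X_4=8]  = -4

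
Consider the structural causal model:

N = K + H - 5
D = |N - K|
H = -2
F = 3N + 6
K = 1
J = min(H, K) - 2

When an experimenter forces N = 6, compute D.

Intervening sets N = 6 and removes its equation (N = K + H - 5).
D = |N - K|  [with N=6, K=1]  = 5

5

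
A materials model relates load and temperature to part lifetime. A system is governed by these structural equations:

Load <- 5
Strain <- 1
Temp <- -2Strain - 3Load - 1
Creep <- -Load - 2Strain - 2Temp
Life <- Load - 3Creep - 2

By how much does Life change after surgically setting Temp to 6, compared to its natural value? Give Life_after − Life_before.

do(Temp=6) replaces the equation Temp <- -2Strain - 3Load - 1 with the constant Temp = 6.
Creep = -Load - 2Strain - 2Temp  [with Load=5, Strain=1, Temp=6]  = -19
Life = Load - 3Creep - 2  [with Load=5, Creep=-19]  = 60
Without intervention: Temp = -2Strain - 3Load - 1  [with Strain=1, Load=5]  = -18; Creep = -Load - 2Strain - 2Temp  [with Load=5, Strain=1, Temp=-18]  = 29; Life = Load - 3Creep - 2  [with Load=5, Creep=29]  = -84.
Change = 60 − (-84) = 144.

144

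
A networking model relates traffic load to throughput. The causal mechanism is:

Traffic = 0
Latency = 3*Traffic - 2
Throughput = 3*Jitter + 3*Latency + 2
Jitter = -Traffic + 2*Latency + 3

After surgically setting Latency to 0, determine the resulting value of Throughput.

Under do(Latency=0), the mechanism Latency = 3*Traffic - 2 is discarded; Latency is fixed at 0.
Jitter = -Traffic + 2*Latency + 3  [with Traffic=0, Latency=0]  = 3
Throughput = 3*Jitter + 3*Latency + 2  [with Jitter=3, Latency=0]  = 11

11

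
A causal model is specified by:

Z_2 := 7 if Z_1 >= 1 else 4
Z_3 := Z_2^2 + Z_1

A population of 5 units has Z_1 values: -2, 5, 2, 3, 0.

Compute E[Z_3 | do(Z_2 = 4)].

17.6

Under do(Z_2=4), Z_2's equation is replaced by Z_2=4 for every unit. Per-unit Z_3: 14, 21, 18, 19, 16. Mean = 17.6.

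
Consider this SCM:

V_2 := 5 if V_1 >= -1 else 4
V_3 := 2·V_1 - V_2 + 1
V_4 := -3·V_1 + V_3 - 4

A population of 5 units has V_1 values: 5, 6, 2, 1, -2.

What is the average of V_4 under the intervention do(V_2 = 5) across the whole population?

Under do(V_2=5), V_2's equation is replaced by V_2=5 for every unit. Per-unit V_4: -13, -14, -10, -9, -6. Mean = -10.4.

-10.4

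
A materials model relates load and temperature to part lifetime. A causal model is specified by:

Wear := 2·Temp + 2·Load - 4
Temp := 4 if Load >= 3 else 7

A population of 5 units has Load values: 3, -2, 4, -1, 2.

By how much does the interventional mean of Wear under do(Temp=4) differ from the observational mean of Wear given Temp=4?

Under do(Temp=4), Temp's equation is replaced by Temp=4 for every unit. Per-unit Wear: 10, 0, 12, 2, 8. Mean = 6.4.
E[Wear|Temp=4] averages over only the 2 units with Temp=4 (Load = 3, 4): Wear = 10, 12, mean 11.
Difference = 6.4 − 11 = -4.6.

-4.6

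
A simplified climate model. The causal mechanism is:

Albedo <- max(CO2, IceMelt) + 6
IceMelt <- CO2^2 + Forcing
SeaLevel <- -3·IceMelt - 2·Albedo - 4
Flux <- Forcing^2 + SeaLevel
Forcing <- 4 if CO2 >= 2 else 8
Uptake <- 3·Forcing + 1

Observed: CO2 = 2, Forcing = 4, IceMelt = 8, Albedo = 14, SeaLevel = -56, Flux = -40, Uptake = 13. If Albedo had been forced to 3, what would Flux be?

Under do(Albedo=3), the mechanism Albedo <- max(CO2, IceMelt) + 6 is discarded; Albedo is fixed at 3.
Forcing = 4 if CO2 >= 2 else 8  [with CO2=2]  = 4
IceMelt = CO2^2 + Forcing  [with CO2=2, Forcing=4]  = 8
SeaLevel = -3·IceMelt - 2·Albedo - 4  [with IceMelt=8, Albedo=3]  = -34
Flux = Forcing^2 + SeaLevel  [with Forcing=4, SeaLevel=-34]  = -18

-18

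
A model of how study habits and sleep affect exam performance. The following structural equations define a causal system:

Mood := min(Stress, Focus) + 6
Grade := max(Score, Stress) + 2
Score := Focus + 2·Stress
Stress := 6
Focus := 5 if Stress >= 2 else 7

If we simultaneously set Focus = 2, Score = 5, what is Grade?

8

Under do(Focus = 2, Score = 5), each intervened variable's structural equation is replaced by its fixed value.
Grade = max(Score, Stress) + 2  [with Score=5, Stress=6]  = 8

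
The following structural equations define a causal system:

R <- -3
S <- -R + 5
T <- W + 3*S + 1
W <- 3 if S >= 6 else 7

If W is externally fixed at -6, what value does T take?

19

The intervention breaks the incoming arrows to W: W <- 3 if S >= 6 else 7 no longer applies, and W = -6.
S = -R + 5  [with R=-3]  = 8
T = W + 3*S + 1  [with W=-6, S=8]  = 19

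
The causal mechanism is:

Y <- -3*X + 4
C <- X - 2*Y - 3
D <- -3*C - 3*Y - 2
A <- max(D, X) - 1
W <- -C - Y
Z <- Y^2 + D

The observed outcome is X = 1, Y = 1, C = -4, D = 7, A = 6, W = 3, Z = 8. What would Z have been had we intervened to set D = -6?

-5

The intervention breaks the incoming arrows to D: D <- -3*C - 3*Y - 2 no longer applies, and D = -6.
Y = -3*X + 4  [with X=1]  = 1
Z = Y^2 + D  [with Y=1, D=-6]  = -5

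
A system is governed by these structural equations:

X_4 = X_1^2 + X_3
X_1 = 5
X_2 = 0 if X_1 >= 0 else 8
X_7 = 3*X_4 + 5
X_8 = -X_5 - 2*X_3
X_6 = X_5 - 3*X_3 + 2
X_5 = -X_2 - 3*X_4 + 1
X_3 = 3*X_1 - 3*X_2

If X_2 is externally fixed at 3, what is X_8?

83

do(X_2=3) replaces the equation X_2 = 0 if X_1 >= 0 else 8 with the constant X_2 = 3.
X_3 = 3*X_1 - 3*X_2  [with X_1=5, X_2=3]  = 6
X_4 = X_1^2 + X_3  [with X_1=5, X_3=6]  = 31
X_5 = -X_2 - 3*X_4 + 1  [with X_2=3, X_4=31]  = -95
X_8 = -X_5 - 2*X_3  [with X_5=-95, X_3=6]  = 83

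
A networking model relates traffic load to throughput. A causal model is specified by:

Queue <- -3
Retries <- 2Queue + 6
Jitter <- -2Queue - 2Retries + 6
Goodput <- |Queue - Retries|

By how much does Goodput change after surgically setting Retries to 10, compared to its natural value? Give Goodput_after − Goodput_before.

10

Under do(Retries=10), the mechanism Retries <- 2Queue + 6 is discarded; Retries is fixed at 10.
Goodput = |Queue - Retries|  [with Queue=-3, Retries=10]  = 13
Without intervention: Retries = 2Queue + 6  [with Queue=-3]  = 0; Goodput = |Queue - Retries|  [with Queue=-3, Retries=0]  = 3.
Change = 13 − 3 = 10.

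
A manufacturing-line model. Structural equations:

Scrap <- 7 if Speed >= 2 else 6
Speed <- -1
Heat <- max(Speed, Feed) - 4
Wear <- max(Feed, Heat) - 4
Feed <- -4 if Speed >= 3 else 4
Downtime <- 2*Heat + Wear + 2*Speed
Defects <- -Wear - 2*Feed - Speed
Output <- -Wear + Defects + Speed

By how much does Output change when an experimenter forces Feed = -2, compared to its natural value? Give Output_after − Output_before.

Under do(Feed=-2), the mechanism Feed <- -4 if Speed >= 3 else 4 is discarded; Feed is fixed at -2.
Heat = max(Speed, Feed) - 4  [with Speed=-1, Feed=-2]  = -5
Wear = max(Feed, Heat) - 4  [with Feed=-2, Heat=-5]  = -6
Defects = -Wear - 2*Feed - Speed  [with Wear=-6, Feed=-2, Speed=-1]  = 11
Output = -Wear + Defects + Speed  [with Wear=-6, Defects=11, Speed=-1]  = 16
Without intervention: Feed = -4 if Speed >= 3 else 4  [with Speed=-1]  = 4; Heat = max(Speed, Feed) - 4  [with Speed=-1, Feed=4]  = 0; Wear = max(Feed, Heat) - 4  [with Feed=4, Heat=0]  = 0; Defects = -Wear - 2*Feed - Speed  [with Wear=0, Feed=4, Speed=-1]  = -7; Output = -Wear + Defects + Speed  [with Wear=0, Defects=-7, Speed=-1]  = -8.
Change = 16 − (-8) = 24.

24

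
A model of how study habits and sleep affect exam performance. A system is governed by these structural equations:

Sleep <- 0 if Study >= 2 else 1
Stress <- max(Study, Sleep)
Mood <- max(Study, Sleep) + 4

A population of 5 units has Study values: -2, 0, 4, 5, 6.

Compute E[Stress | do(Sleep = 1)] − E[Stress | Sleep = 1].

2.4

Every unit gets Sleep=1 under the intervention. Stress values become 1, 1, 4, 5, 6; E[Stress|do(Sleep=1)] = 3.4.
E[Stress|Sleep=1] averages over only the 2 units with Sleep=1 (Study = -2, 0): Stress = 1, 1, mean 1.
Difference = 3.4 − 1 = 2.4.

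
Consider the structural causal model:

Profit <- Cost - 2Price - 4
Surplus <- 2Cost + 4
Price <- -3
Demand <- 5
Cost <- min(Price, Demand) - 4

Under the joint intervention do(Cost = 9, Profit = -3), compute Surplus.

22

Setting Cost = 9, Profit = -3 by intervention discards those variables' equations.
Surplus = 2Cost + 4  [with Cost=9]  = 22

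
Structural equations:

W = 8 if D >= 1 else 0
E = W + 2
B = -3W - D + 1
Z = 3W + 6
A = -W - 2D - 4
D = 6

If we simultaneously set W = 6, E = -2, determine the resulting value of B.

The joint intervention fixes W = 6, E = -2, removing each variable's own equation.
B = -3W - D + 1  [with W=6, D=6]  = -23

-23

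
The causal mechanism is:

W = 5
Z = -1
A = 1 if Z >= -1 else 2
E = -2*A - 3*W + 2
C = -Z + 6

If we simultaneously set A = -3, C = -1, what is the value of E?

The joint intervention fixes A = -3, C = -1, removing each variable's own equation.
E = -2*A - 3*W + 2  [with A=-3, W=5]  = -7

-7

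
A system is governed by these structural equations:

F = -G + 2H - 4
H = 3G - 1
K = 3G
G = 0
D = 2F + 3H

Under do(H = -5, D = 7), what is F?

The joint intervention fixes H = -5, D = 7, removing each variable's own equation.
F = -G + 2H - 4  [with G=0, H=-5]  = -14

-14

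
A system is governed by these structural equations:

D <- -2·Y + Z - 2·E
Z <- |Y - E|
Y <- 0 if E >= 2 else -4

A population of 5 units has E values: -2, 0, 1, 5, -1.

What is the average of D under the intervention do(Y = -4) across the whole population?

11.4

Every unit gets Y=-4 under the intervention. D values become 14, 12, 11, 7, 13; E[D|do(Y=-4)] = 11.4.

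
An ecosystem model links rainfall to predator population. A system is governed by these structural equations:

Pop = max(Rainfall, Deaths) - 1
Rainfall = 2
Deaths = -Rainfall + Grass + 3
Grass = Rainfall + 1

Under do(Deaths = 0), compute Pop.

The intervention breaks the incoming arrows to Deaths: Deaths = -Rainfall + Grass + 3 no longer applies, and Deaths = 0.
Pop = max(Rainfall, Deaths) - 1  [with Rainfall=2, Deaths=0]  = 1

1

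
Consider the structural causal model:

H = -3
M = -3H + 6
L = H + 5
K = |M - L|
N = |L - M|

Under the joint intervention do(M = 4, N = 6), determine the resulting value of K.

The joint intervention fixes M = 4, N = 6, removing each variable's own equation.
L = H + 5  [with H=-3]  = 2
K = |M - L|  [with M=4, L=2]  = 2

2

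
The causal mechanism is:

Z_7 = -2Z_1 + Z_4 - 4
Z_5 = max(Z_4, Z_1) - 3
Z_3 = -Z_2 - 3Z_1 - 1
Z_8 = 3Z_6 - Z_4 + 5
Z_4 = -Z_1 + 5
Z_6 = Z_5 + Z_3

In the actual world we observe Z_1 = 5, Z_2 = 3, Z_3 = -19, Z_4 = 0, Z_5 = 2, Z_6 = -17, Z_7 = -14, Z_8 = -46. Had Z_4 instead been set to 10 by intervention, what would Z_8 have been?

do(Z_4=10) replaces the equation Z_4 = -Z_1 + 5 with the constant Z_4 = 10.
Z_3 = -Z_2 - 3Z_1 - 1  [with Z_2=3, Z_1=5]  = -19
Z_5 = max(Z_4, Z_1) - 3  [with Z_4=10, Z_1=5]  = 7
Z_6 = Z_5 + Z_3  [with Z_5=7, Z_3=-19]  = -12
Z_8 = 3Z_6 - Z_4 + 5  [with Z_6=-12, Z_4=10]  = -41

-41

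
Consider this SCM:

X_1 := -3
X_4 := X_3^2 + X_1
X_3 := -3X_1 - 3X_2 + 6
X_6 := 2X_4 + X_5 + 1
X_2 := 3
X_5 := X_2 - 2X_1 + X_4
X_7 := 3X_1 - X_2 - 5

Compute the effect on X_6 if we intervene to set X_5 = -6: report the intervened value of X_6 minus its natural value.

The intervention breaks the incoming arrows to X_5: X_5 := X_2 - 2X_1 + X_4 no longer applies, and X_5 = -6.
X_3 = -3X_1 - 3X_2 + 6  [with X_1=-3, X_2=3]  = 6
X_4 = X_3^2 + X_1  [with X_3=6, X_1=-3]  = 33
X_6 = 2X_4 + X_5 + 1  [with X_4=33, X_5=-6]  = 61
Without intervention: X_3 = -3X_1 - 3X_2 + 6  [with X_1=-3, X_2=3]  = 6; X_4 = X_3^2 + X_1  [with X_3=6, X_1=-3]  = 33; X_5 = X_2 - 2X_1 + X_4  [with X_2=3, X_1=-3, X_4=33]  = 42; X_6 = 2X_4 + X_5 + 1  [with X_4=33, X_5=42]  = 109.
Change = 61 − 109 = -48.

-48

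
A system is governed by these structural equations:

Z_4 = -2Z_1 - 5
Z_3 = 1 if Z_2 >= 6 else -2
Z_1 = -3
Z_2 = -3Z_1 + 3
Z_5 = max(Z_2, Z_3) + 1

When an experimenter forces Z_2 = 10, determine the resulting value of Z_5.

11

do(Z_2=10) replaces the equation Z_2 = -3Z_1 + 3 with the constant Z_2 = 10.
Z_3 = 1 if Z_2 >= 6 else -2  [with Z_2=10]  = 1
Z_5 = max(Z_2, Z_3) + 1  [with Z_2=10, Z_3=1]  = 11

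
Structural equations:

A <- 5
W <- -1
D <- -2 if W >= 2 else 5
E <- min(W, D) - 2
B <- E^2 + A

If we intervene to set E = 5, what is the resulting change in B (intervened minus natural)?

16

Intervening sets E = 5 and removes its equation (E <- min(W, D) - 2).
B = E^2 + A  [with E=5, A=5]  = 30
Without intervention: D = -2 if W >= 2 else 5  [with W=-1]  = 5; E = min(W, D) - 2  [with W=-1, D=5]  = -3; B = E^2 + A  [with E=-3, A=5]  = 14.
Change = 30 − 14 = 16.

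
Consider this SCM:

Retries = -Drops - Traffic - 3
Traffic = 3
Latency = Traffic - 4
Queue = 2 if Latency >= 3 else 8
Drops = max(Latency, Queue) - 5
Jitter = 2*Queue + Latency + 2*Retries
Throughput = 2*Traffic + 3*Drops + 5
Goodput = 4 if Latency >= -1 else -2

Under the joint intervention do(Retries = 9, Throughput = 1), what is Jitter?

33

Under do(Retries = 9, Throughput = 1), each intervened variable's structural equation is replaced by its fixed value.
Latency = Traffic - 4  [with Traffic=3]  = -1
Queue = 2 if Latency >= 3 else 8  [with Latency=-1]  = 8
Jitter = 2*Queue + Latency + 2*Retries  [with Queue=8, Latency=-1, Retries=9]  = 33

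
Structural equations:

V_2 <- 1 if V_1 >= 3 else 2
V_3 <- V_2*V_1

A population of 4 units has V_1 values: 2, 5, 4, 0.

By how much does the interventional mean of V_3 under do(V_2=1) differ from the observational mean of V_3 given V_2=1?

-1.75

Every unit gets V_2=1 under the intervention. V_3 values become 2, 5, 4, 0; E[V_3|do(V_2=1)] = 2.75.
Observing V_2=1 restricts to units where V_2's equation naturally yields 1: V_1 ∈ {5, 4}. In that subpopulation V_3 = 5, 4, mean 4.5.
Difference = 2.75 − 4.5 = -1.75.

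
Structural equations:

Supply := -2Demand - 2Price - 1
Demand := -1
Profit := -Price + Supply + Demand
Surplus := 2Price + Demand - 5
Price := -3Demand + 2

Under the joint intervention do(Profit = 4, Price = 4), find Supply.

Setting Profit = 4, Price = 4 by intervention discards those variables' equations.
Supply = -2Demand - 2Price - 1  [with Demand=-1, Price=4]  = -7

-7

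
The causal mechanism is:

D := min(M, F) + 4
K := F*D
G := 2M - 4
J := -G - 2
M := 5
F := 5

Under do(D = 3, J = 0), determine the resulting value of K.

15

Setting D = 3, J = 0 by intervention discards those variables' equations.
K = F*D  [with F=5, D=3]  = 15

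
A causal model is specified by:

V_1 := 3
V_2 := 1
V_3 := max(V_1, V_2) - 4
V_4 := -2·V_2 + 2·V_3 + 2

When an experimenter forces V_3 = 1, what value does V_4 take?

The intervention breaks the incoming arrows to V_3: V_3 := max(V_1, V_2) - 4 no longer applies, and V_3 = 1.
V_4 = -2·V_2 + 2·V_3 + 2  [with V_2=1, V_3=1]  = 2

2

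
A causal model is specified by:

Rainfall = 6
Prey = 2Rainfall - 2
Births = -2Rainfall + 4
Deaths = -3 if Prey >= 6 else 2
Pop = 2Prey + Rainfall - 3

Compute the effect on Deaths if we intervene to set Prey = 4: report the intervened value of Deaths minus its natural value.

5

Under do(Prey=4), the mechanism Prey = 2Rainfall - 2 is discarded; Prey is fixed at 4.
Deaths = -3 if Prey >= 6 else 2  [with Prey=4]  = 2
Without intervention: Prey = 2Rainfall - 2  [with Rainfall=6]  = 10; Deaths = -3 if Prey >= 6 else 2  [with Prey=10]  = -3.
Change = 2 − (-3) = 5.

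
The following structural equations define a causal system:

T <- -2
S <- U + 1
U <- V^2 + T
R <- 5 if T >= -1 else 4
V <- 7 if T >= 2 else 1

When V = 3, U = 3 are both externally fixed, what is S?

4

Setting V = 3, U = 3 by intervention discards those variables' equations.
S = U + 1  [with U=3]  = 4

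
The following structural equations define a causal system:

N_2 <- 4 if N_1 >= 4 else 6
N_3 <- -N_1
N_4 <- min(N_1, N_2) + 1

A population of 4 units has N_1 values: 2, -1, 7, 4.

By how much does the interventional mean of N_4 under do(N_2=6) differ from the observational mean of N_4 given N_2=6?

2.25

The intervention sets N_2=6 in all 4 units regardless of N_1. Recomputing N_4 per unit gives 3, 0, 7, 5; average 3.75.
Conditioning on N_2=6 selects the 2 unit(s) with N_1 ∈ {2, -1}. Their N_4 values: 3, 0. Mean = 1.5.
Difference = 3.75 − 1.5 = 2.25.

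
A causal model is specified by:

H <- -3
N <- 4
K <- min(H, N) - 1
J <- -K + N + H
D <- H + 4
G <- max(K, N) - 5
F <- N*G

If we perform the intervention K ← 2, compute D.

do(K=2) replaces the equation K <- min(H, N) - 1 with the constant K = 2.
D is not downstream of the intervention, so its value is determined by the original equations.
D = H + 4  [with H=-3]  = 1

1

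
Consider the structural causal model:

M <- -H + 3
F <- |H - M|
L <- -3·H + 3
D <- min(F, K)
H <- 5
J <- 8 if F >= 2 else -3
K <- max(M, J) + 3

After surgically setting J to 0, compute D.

3

Under do(J=0), the mechanism J <- 8 if F >= 2 else -3 is discarded; J is fixed at 0.
M = -H + 3  [with H=5]  = -2
F = |H - M|  [with H=5, M=-2]  = 7
K = max(M, J) + 3  [with M=-2, J=0]  = 3
D = min(F, K)  [with F=7, K=3]  = 3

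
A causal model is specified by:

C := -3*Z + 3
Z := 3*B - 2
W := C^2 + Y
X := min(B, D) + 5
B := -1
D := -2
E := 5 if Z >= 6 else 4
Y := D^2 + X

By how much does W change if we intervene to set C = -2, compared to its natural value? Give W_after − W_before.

-320

Intervening sets C = -2 and removes its equation (C := -3*Z + 3).
X = min(B, D) + 5  [with B=-1, D=-2]  = 3
Y = D^2 + X  [with D=-2, X=3]  = 7
W = C^2 + Y  [with C=-2, Y=7]  = 11
Without intervention: X = min(B, D) + 5  [with B=-1, D=-2]  = 3; Z = 3*B - 2  [with B=-1]  = -5; Y = D^2 + X  [with D=-2, X=3]  = 7; C = -3*Z + 3  [with Z=-5]  = 18; W = C^2 + Y  [with C=18, Y=7]  = 331.
Change = 11 − 331 = -320.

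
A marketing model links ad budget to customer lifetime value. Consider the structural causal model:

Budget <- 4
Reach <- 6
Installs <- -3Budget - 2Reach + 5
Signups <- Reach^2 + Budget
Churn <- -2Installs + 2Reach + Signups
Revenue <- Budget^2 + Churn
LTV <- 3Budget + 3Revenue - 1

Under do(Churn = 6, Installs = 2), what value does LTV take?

77

The joint intervention fixes Churn = 6, Installs = 2, removing each variable's own equation.
Revenue = Budget^2 + Churn  [with Budget=4, Churn=6]  = 22
LTV = 3Budget + 3Revenue - 1  [with Budget=4, Revenue=22]  = 77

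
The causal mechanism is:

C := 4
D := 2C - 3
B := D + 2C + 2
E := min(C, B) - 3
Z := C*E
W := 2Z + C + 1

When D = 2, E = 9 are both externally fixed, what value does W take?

77

The joint intervention fixes D = 2, E = 9, removing each variable's own equation.
Z = C*E  [with C=4, E=9]  = 36
W = 2Z + C + 1  [with Z=36, C=4]  = 77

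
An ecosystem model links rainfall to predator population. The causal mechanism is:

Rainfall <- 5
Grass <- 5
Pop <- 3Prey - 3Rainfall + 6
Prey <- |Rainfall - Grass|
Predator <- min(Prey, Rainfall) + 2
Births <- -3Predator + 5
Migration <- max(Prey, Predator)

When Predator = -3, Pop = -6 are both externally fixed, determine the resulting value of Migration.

The joint intervention fixes Predator = -3, Pop = -6, removing each variable's own equation.
Prey = |Rainfall - Grass|  [with Rainfall=5, Grass=5]  = 0
Migration = max(Prey, Predator)  [with Prey=0, Predator=-3]  = 0

0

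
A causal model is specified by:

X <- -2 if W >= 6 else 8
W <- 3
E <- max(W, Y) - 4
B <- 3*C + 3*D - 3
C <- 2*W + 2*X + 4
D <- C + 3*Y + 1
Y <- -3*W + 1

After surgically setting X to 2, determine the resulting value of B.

Under do(X=2), the mechanism X <- -2 if W >= 6 else 8 is discarded; X is fixed at 2.
Y = -3*W + 1  [with W=3]  = -8
C = 2*W + 2*X + 4  [with W=3, X=2]  = 14
D = C + 3*Y + 1  [with C=14, Y=-8]  = -9
B = 3*C + 3*D - 3  [with C=14, D=-9]  = 12

12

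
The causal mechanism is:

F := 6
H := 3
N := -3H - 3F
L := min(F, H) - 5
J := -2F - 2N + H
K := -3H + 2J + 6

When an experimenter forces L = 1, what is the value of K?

87

Under do(L=1), the mechanism L := min(F, H) - 5 is discarded; L is fixed at 1.
Since K is not a descendant of the intervened variable, it is unaffected.
N = -3H - 3F  [with H=3, F=6]  = -27
J = -2F - 2N + H  [with F=6, N=-27, H=3]  = 45
K = -3H + 2J + 6  [with H=3, J=45]  = 87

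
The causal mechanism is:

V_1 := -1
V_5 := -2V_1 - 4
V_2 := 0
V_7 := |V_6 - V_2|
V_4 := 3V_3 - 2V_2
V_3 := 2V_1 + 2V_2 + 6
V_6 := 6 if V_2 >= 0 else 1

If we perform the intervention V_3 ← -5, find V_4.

-15

The intervention breaks the incoming arrows to V_3: V_3 := 2V_1 + 2V_2 + 6 no longer applies, and V_3 = -5.
V_4 = 3V_3 - 2V_2  [with V_3=-5, V_2=0]  = -15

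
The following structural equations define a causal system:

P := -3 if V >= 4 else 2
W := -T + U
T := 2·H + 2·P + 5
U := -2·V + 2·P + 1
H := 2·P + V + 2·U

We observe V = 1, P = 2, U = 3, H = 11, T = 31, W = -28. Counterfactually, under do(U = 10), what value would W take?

-49

The intervention breaks the incoming arrows to U: U := -2·V + 2·P + 1 no longer applies, and U = 10.
P = -3 if V >= 4 else 2  [with V=1]  = 2
H = 2·P + V + 2·U  [with P=2, V=1, U=10]  = 25
T = 2·H + 2·P + 5  [with H=25, P=2]  = 59
W = -T + U  [with T=59, U=10]  = -49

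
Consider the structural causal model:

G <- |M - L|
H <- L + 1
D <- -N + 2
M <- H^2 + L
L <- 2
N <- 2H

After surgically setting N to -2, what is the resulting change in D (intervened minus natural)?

8

Intervening sets N = -2 and removes its equation (N <- 2H).
D = -N + 2  [with N=-2]  = 4
Without intervention: H = L + 1  [with L=2]  = 3; N = 2H  [with H=3]  = 6; D = -N + 2  [with N=6]  = -4.
Change = 4 − (-4) = 8.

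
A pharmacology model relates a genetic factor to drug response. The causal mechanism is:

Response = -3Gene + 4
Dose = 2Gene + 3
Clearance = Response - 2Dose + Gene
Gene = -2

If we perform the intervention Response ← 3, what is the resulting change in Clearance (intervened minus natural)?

-7

The intervention breaks the incoming arrows to Response: Response = -3Gene + 4 no longer applies, and Response = 3.
Dose = 2Gene + 3  [with Gene=-2]  = -1
Clearance = Response - 2Dose + Gene  [with Response=3, Dose=-1, Gene=-2]  = 3
Without intervention: Dose = 2Gene + 3  [with Gene=-2]  = -1; Response = -3Gene + 4  [with Gene=-2]  = 10; Clearance = Response - 2Dose + Gene  [with Response=10, Dose=-1, Gene=-2]  = 10.
Change = 3 − 10 = -7.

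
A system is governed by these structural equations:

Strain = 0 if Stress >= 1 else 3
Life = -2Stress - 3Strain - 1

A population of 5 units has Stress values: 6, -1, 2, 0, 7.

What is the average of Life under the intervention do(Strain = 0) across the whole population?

-6.6

do(Strain=0) breaks Strain's dependence on Stress. With Strain=0 fixed, Life across the units is -13, 1, -5, -1, -15, mean -6.6.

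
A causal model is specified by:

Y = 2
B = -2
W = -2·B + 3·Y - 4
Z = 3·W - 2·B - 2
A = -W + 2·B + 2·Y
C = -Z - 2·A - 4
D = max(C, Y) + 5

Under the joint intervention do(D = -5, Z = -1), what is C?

Setting D = -5, Z = -1 by intervention discards those variables' equations.
W = -2·B + 3·Y - 4  [with B=-2, Y=2]  = 6
A = -W + 2·B + 2·Y  [with W=6, B=-2, Y=2]  = -6
C = -Z - 2·A - 4  [with Z=-1, A=-6]  = 9

9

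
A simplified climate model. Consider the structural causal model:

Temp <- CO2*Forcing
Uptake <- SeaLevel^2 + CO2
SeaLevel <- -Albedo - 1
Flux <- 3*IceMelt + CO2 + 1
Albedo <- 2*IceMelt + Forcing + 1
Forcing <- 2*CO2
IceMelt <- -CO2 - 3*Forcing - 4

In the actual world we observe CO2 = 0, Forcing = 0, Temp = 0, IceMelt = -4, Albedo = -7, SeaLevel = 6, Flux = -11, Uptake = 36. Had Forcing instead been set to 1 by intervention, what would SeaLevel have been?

Under do(Forcing=1), the mechanism Forcing <- 2*CO2 is discarded; Forcing is fixed at 1.
IceMelt = -CO2 - 3*Forcing - 4  [with CO2=0, Forcing=1]  = -7
Albedo = 2*IceMelt + Forcing + 1  [with IceMelt=-7, Forcing=1]  = -12
SeaLevel = -Albedo - 1  [with Albedo=-12]  = 11

11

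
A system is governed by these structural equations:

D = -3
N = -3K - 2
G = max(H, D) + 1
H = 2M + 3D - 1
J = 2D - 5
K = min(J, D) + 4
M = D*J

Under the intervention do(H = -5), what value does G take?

The intervention breaks the incoming arrows to H: H = 2M + 3D - 1 no longer applies, and H = -5.
G = max(H, D) + 1  [with H=-5, D=-3]  = -2

-2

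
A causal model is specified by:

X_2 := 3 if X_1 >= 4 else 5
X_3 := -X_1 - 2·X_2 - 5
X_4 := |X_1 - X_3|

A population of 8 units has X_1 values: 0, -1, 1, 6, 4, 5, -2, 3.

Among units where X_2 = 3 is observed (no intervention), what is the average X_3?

-16

E[X_3|X_2=3] averages over only the 3 units with X_2=3 (X_1 = 6, 4, 5): X_3 = -17, -15, -16, mean -16.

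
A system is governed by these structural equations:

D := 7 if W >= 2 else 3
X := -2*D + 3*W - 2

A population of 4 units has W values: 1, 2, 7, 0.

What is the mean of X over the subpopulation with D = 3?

-6.5

E[X|D=3] averages over only the 2 units with D=3 (W = 1, 0): X = -5, -8, mean -6.5.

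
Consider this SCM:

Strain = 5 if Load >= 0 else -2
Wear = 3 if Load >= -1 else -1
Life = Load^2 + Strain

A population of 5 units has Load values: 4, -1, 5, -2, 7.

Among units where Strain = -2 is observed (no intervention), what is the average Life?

E[Life|Strain=-2] averages over only the 2 units with Strain=-2 (Load = -1, -2): Life = -1, 2, mean 0.5.

0.5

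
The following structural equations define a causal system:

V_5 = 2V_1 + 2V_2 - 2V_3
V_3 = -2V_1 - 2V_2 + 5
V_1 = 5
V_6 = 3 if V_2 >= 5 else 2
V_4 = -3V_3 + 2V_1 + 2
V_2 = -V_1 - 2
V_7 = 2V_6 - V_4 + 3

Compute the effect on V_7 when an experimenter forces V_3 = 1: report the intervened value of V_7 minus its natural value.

The intervention breaks the incoming arrows to V_3: V_3 = -2V_1 - 2V_2 + 5 no longer applies, and V_3 = 1.
V_2 = -V_1 - 2  [with V_1=5]  = -7
V_4 = -3V_3 + 2V_1 + 2  [with V_3=1, V_1=5]  = 9
V_6 = 3 if V_2 >= 5 else 2  [with V_2=-7]  = 2
V_7 = 2V_6 - V_4 + 3  [with V_6=2, V_4=9]  = -2
Without intervention: V_2 = -V_1 - 2  [with V_1=5]  = -7; V_3 = -2V_1 - 2V_2 + 5  [with V_1=5, V_2=-7]  = 9; V_4 = -3V_3 + 2V_1 + 2  [with V_3=9, V_1=5]  = -15; V_6 = 3 if V_2 >= 5 else 2  [with V_2=-7]  = 2; V_7 = 2V_6 - V_4 + 3  [with V_6=2, V_4=-15]  = 22.
Change = -2 − 22 = -24.

-24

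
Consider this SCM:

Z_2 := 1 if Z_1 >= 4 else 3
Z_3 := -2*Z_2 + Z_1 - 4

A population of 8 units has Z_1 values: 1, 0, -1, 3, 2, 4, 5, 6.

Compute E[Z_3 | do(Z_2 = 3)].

do(Z_2=3) breaks Z_2's dependence on Z_1. With Z_2=3 fixed, Z_3 across the units is -9, -10, -11, -7, -8, -6, -5, -4, mean -7.5.

-7.5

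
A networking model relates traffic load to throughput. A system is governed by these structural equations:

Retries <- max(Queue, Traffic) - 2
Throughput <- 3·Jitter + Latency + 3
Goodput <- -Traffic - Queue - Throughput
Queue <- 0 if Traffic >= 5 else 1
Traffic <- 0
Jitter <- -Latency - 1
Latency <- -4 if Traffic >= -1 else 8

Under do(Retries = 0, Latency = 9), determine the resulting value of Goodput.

17

Under do(Retries = 0, Latency = 9), each intervened variable's structural equation is replaced by its fixed value.
Queue = 0 if Traffic >= 5 else 1  [with Traffic=0]  = 1
Jitter = -Latency - 1  [with Latency=9]  = -10
Throughput = 3·Jitter + Latency + 3  [with Jitter=-10, Latency=9]  = -18
Goodput = -Traffic - Queue - Throughput  [with Traffic=0, Queue=1, Throughput=-18]  = 17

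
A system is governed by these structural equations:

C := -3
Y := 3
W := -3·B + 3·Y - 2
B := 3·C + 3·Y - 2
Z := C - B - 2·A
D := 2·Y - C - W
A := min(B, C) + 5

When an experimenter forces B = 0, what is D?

do(B=0) replaces the equation B := 3·C + 3·Y - 2 with the constant B = 0.
W = -3·B + 3·Y - 2  [with B=0, Y=3]  = 7
D = 2·Y - C - W  [with Y=3, C=-3, W=7]  = 2

2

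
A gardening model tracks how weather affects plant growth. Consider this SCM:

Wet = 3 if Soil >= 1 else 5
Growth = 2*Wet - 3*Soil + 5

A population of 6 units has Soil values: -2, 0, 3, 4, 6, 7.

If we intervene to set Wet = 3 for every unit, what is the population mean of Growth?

The intervention sets Wet=3 in all 6 units regardless of Soil. Recomputing Growth per unit gives 17, 11, 2, -1, -7, -10; average 2.

2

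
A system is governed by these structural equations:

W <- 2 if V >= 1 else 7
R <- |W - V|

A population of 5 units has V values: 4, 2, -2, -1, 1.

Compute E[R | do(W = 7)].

6.2

do(W=7) breaks W's dependence on V. With W=7 fixed, R across the units is 3, 5, 9, 8, 6, mean 6.2.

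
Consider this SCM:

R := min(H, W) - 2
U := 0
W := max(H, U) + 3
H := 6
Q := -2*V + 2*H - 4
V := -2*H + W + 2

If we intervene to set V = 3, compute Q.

Intervening sets V = 3 and removes its equation (V := -2*H + W + 2).
Q = -2*V + 2*H - 4  [with V=3, H=6]  = 2

2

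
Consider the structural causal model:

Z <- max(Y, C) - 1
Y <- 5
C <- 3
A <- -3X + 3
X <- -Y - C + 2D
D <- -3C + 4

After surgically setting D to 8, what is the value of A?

-21

do(D=8) replaces the equation D <- -3C + 4 with the constant D = 8.
X = -Y - C + 2D  [with Y=5, C=3, D=8]  = 8
A = -3X + 3  [with X=8]  = -21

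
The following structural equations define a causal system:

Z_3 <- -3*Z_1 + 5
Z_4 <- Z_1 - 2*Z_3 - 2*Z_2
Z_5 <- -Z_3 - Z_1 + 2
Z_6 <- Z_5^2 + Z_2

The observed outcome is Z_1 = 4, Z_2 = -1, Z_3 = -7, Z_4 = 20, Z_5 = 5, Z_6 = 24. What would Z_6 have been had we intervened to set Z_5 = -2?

3

The intervention breaks the incoming arrows to Z_5: Z_5 <- -Z_3 - Z_1 + 2 no longer applies, and Z_5 = -2.
Z_6 = Z_5^2 + Z_2  [with Z_5=-2, Z_2=-1]  = 3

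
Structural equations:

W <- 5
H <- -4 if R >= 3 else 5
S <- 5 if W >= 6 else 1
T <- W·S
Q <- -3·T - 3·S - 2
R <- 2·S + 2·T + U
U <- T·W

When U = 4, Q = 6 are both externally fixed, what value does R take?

16

Setting U = 4, Q = 6 by intervention discards those variables' equations.
S = 5 if W >= 6 else 1  [with W=5]  = 1
T = W·S  [with W=5, S=1]  = 5
R = 2·S + 2·T + U  [with S=1, T=5, U=4]  = 16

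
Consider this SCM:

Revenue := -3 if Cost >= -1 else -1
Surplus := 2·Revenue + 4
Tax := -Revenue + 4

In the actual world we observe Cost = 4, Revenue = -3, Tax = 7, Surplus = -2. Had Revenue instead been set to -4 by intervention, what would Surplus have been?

Under do(Revenue=-4), the mechanism Revenue := -3 if Cost >= -1 else -1 is discarded; Revenue is fixed at -4.
Surplus = 2·Revenue + 4  [with Revenue=-4]  = -4

-4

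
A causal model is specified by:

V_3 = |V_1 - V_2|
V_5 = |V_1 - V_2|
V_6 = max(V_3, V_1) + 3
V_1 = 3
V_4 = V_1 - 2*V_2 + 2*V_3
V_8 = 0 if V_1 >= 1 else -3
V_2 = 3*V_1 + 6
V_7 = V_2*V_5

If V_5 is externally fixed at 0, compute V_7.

0

Under do(V_5=0), the mechanism V_5 = |V_1 - V_2| is discarded; V_5 is fixed at 0.
V_2 = 3*V_1 + 6  [with V_1=3]  = 15
V_7 = V_2*V_5  [with V_2=15, V_5=0]  = 0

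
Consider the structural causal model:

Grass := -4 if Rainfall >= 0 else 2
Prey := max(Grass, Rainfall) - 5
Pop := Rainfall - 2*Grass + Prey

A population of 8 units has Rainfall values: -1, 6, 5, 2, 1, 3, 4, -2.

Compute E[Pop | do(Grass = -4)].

7.5

The intervention sets Grass=-4 in all 8 units regardless of Rainfall. Recomputing Pop per unit gives 1, 15, 13, 7, 5, 9, 11, -1; average 7.5.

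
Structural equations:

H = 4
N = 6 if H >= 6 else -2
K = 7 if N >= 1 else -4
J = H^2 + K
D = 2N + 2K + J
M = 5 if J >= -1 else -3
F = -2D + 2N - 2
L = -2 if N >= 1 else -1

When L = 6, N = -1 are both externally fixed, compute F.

The joint intervention fixes L = 6, N = -1, removing each variable's own equation.
K = 7 if N >= 1 else -4  [with N=-1]  = -4
J = H^2 + K  [with H=4, K=-4]  = 12
D = 2N + 2K + J  [with N=-1, K=-4, J=12]  = 2
F = -2D + 2N - 2  [with D=2, N=-1]  = -8

-8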